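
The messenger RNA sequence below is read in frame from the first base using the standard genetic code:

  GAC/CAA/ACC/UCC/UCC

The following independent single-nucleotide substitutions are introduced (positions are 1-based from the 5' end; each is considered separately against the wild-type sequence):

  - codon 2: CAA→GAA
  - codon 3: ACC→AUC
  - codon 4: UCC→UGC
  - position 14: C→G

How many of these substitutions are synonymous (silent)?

0

Codon 2: CAA (Gln) → GAA (Glu) — missense.
Codon 3: ACC (Thr) → AUC (Ile) — missense.
Codon 4: UCC (Ser) → UGC (Cys) — missense.
Codon 5: UCC (Ser) → UGC (Cys) — missense.
Synonymous: 0 of 4.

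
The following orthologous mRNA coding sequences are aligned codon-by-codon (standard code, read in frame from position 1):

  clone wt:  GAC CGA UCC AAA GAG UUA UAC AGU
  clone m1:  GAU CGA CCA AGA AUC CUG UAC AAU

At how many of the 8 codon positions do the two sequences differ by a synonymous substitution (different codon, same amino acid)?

Codon 1: GAC Asp / GAU Asp — synonymous.
Codon 2: CGA Arg / CGA Arg — identical.
Codon 3: UCC Ser / CCA Pro — nonsynonymous.
Codon 4: AAA Lys / AGA Arg — nonsynonymous.
Codon 5: GAG Glu / AUC Ile — nonsynonymous.
Codon 6: UUA Leu / CUG Leu — synonymous.
Codon 7: UAC Tyr / UAC Tyr — identical.
Codon 8: AGU Ser / AAU Asn — nonsynonymous.
Synonymous differences: 2.

2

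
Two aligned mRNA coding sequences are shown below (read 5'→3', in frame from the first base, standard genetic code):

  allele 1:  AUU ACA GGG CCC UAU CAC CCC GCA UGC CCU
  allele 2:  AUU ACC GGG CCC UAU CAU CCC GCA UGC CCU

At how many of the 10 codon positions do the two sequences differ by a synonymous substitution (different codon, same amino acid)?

2

Codon 1: AUU Ile / AUU Ile — identical.
Codon 2: ACA Thr / ACC Thr — synonymous.
Codon 3: GGG Gly / GGG Gly — identical.
Codon 4: CCC Pro / CCC Pro — identical.
Codon 5: UAU Tyr / UAU Tyr — identical.
Codon 6: CAC His / CAU His — synonymous.
Codon 7: CCC Pro / CCC Pro — identical.
Codon 8: GCA Ala / GCA Ala — identical.
Codon 9: UGC Cys / UGC Cys — identical.
Codon 10: CCU Pro / CCU Pro — identical.
Synonymous differences: 2.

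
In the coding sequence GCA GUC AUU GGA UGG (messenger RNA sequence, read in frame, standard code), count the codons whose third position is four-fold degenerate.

3

Codon 1 GCA (Ala): third position 4-fold.
Codon 2 GUC (Val): third position 4-fold.
Codon 3 AUU (Ile): third position 3-fold.
Codon 4 GGA (Gly): third position 4-fold.
Codon 5 UGG (Trp): third position 1-fold.
Four-fold degenerate third positions: 3.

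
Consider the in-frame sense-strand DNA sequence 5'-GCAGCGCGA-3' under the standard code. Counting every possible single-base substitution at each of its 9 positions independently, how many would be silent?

10

Codon 1 (GCA, Ala): 3 synonymous substitutions.
Codon 2 (GCG, Ala): 3 synonymous substitutions.
Codon 3 (CGA, Arg): 4 synonymous substitutions.
Total: 3 + 3 + 4 = 10.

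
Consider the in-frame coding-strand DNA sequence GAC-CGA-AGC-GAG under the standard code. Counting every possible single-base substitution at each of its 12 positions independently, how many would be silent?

Codon 1 (GAC, Asp): 1 synonymous substitution.
Codon 2 (CGA, Arg): 4 synonymous substitutions.
Codon 3 (AGC, Ser): 1 synonymous substitution.
Codon 4 (GAG, Glu): 1 synonymous substitution.
Total: 1 + 4 + 1 + 1 = 7.

7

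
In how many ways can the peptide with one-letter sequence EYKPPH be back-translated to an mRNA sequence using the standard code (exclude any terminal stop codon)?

Glu: 2 codons.
Tyr: 2 codons.
Lys: 2 codons.
Pro: 4 codons.
Pro: 4 codons.
His: 2 codons.
2 × 2 × 2 × 4 × 4 × 2 = 256.

256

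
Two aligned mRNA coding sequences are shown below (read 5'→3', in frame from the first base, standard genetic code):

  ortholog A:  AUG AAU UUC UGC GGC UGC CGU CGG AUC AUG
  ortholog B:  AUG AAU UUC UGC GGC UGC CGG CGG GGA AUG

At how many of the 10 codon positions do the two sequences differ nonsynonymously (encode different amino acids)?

1

Codon 1: AUG Met / AUG Met — identical.
Codon 2: AAU Asn / AAU Asn — identical.
Codon 3: UUC Phe / UUC Phe — identical.
Codon 4: UGC Cys / UGC Cys — identical.
Codon 5: GGC Gly / GGC Gly — identical.
Codon 6: UGC Cys / UGC Cys — identical.
Codon 7: CGU Arg / CGG Arg — synonymous.
Codon 8: CGG Arg / CGG Arg — identical.
Codon 9: AUC Ile / GGA Gly — nonsynonymous.
Codon 10: AUG Met / AUG Met — identical.
Nonsynonymous differences: 1.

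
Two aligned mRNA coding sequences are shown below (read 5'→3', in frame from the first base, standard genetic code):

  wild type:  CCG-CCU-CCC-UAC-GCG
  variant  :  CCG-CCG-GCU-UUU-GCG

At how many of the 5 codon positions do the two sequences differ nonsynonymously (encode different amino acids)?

2

Codon 1: CCG Pro / CCG Pro — identical.
Codon 2: CCU Pro / CCG Pro — synonymous.
Codon 3: CCC Pro / GCU Ala — nonsynonymous.
Codon 4: UAC Tyr / UUU Phe — nonsynonymous.
Codon 5: GCG Ala / GCG Ala — identical.
Nonsynonymous differences: 2.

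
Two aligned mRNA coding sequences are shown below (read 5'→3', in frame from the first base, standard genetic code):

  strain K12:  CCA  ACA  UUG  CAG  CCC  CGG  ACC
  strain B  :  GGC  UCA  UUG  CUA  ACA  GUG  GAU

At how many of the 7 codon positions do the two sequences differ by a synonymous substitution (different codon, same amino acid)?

Codon 1: CCA Pro / GGC Gly — nonsynonymous.
Codon 2: ACA Thr / UCA Ser — nonsynonymous.
Codon 3: UUG Leu / UUG Leu — identical.
Codon 4: CAG Gln / CUA Leu — nonsynonymous.
Codon 5: CCC Pro / ACA Thr — nonsynonymous.
Codon 6: CGG Arg / GUG Val — nonsynonymous.
Codon 7: ACC Thr / GAU Asp — nonsynonymous.
Synonymous differences: 0.

0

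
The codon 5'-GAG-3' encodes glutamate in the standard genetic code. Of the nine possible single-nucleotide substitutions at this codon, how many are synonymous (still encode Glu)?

1

Position 1: none → 0 synonymous.
Position 2: none → 0 synonymous.
Position 3: GAA → 1 synonymous.
Total: 0 + 0 + 1 = 1.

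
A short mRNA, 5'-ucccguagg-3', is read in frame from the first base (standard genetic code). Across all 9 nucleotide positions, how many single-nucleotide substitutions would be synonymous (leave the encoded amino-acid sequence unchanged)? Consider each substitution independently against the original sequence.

Codon 1 (UCC, Ser): 3 synonymous substitutions.
Codon 2 (CGU, Arg): 3 synonymous substitutions.
Codon 3 (AGG, Arg): 2 synonymous substitutions.
Total: 3 + 3 + 2 = 8.

8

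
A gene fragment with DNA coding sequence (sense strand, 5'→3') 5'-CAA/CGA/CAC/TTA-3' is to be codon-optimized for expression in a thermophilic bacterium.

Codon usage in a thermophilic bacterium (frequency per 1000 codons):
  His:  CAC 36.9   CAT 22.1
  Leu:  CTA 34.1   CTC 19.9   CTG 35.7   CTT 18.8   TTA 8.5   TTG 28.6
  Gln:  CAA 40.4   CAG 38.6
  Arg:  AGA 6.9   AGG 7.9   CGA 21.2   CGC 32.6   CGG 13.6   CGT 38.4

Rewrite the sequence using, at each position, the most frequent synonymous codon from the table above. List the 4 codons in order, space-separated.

CAA CGT CAC CTG

Codon 1 (Gln): best is CAA at 40.4.
Codon 2 (Arg): best is CGT at 38.4.
Codon 3 (His): best is CAC at 36.9.
Codon 4 (Leu): best is CTG at 35.7.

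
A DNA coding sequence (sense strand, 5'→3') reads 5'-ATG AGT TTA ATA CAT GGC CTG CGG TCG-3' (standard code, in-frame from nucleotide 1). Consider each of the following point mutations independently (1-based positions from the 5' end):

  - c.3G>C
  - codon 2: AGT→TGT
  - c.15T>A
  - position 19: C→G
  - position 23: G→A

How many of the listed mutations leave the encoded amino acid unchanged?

0

Codon 1: ATG (Met) → ATC (Ile) — missense.
Codon 2: AGT (Ser) → TGT (Cys) — missense.
Codon 5: CAT (His) → CAA (Gln) — missense.
Codon 7: CTG (Leu) → GTG (Val) — missense.
Codon 8: CGG (Arg) → CAG (Gln) — missense.
Synonymous: 0 of 5.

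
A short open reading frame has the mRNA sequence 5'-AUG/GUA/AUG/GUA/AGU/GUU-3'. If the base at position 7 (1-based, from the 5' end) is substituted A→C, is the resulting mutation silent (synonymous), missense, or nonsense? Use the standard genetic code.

Position 7 falls in codon 3: AUG → Met.
After the substitution the codon is CUG → Leu.
Met ≠ Leu, so this is a missense mutation.

missense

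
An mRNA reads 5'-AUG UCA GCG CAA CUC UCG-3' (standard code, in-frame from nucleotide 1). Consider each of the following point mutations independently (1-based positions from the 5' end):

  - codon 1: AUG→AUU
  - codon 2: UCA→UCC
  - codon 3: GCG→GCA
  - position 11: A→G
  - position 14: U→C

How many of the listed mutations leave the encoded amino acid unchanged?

Codon 1: AUG (Met) → AUU (Ile) — missense.
Codon 2: UCA (Ser) → UCC (Ser) — synonymous.
Codon 3: GCG (Ala) → GCA (Ala) — synonymous.
Codon 4: CAA (Gln) → CGA (Arg) — missense.
Codon 5: CUC (Leu) → CCC (Pro) — missense.
Synonymous: 2 of 5.

2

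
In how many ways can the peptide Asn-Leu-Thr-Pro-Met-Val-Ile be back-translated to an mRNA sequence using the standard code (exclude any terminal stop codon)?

2304

Asn: 2 codons.
Leu: 6 codons.
Thr: 4 codons.
Pro: 4 codons.
Met: 1 codon.
Val: 4 codons.
Ile: 3 codons.
2 × 6 × 4 × 4 × 1 × 4 × 3 = 2304.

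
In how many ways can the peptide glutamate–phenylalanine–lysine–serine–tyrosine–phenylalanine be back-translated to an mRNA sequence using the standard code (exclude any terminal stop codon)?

192

Glu: 2 codons.
Phe: 2 codons.
Lys: 2 codons.
Ser: 6 codons.
Tyr: 2 codons.
Phe: 2 codons.
2 × 2 × 2 × 6 × 2 × 2 = 192.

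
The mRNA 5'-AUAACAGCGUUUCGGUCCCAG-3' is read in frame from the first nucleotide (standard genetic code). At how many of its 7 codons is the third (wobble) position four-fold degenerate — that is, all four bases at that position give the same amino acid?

4

Codon 1 AUA (Ile): third position 3-fold.
Codon 2 ACA (Thr): third position 4-fold.
Codon 3 GCG (Ala): third position 4-fold.
Codon 4 UUU (Phe): third position 2-fold.
Codon 5 CGG (Arg): third position 4-fold.
Codon 6 UCC (Ser): third position 4-fold.
Codon 7 CAG (Gln): third position 2-fold.
Four-fold degenerate third positions: 4.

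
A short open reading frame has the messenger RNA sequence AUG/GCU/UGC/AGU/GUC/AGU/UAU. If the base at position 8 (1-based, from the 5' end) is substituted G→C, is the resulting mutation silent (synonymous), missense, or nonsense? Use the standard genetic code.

missense

Position 8 falls in codon 3: UGC → Cys.
After the substitution the codon is UCC → Ser.
Cys ≠ Ser, so this is a missense mutation.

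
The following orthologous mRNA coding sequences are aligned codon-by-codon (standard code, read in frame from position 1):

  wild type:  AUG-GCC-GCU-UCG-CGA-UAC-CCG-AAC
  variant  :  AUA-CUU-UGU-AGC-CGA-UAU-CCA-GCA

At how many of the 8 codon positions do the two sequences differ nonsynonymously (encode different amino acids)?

4

Codon 1: AUG Met / AUA Ile — nonsynonymous.
Codon 2: GCC Ala / CUU Leu — nonsynonymous.
Codon 3: GCU Ala / UGU Cys — nonsynonymous.
Codon 4: UCG Ser / AGC Ser — synonymous.
Codon 5: CGA Arg / CGA Arg — identical.
Codon 6: UAC Tyr / UAU Tyr — synonymous.
Codon 7: CCG Pro / CCA Pro — synonymous.
Codon 8: AAC Asn / GCA Ala — nonsynonymous.
Nonsynonymous differences: 4.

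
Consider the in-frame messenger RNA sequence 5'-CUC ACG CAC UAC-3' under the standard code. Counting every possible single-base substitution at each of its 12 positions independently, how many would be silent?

8

Codon 1 (CUC, Leu): 3 synonymous substitutions.
Codon 2 (ACG, Thr): 3 synonymous substitutions.
Codon 3 (CAC, His): 1 synonymous substitution.
Codon 4 (UAC, Tyr): 1 synonymous substitution.
Total: 3 + 3 + 1 + 1 = 8.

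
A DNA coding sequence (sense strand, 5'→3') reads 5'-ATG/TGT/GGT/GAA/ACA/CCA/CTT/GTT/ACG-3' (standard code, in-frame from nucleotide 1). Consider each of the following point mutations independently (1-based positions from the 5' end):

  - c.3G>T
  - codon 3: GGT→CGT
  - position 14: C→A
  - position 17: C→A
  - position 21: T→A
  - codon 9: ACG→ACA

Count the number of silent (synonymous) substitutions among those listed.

2

Codon 1: ATG (Met) → ATT (Ile) — missense.
Codon 3: GGT (Gly) → CGT (Arg) — missense.
Codon 5: ACA (Thr) → AAA (Lys) — missense.
Codon 6: CCA (Pro) → CAA (Gln) — missense.
Codon 7: CTT (Leu) → CTA (Leu) — synonymous.
Codon 9: ACG (Thr) → ACA (Thr) — synonymous.
Synonymous: 2 of 6.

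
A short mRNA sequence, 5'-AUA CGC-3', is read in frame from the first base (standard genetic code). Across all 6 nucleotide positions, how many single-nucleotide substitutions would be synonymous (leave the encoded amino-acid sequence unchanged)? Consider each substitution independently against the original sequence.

Codon 1 (AUA, Ile): 2 synonymous substitutions.
Codon 2 (CGC, Arg): 3 synonymous substitutions.
Total: 2 + 3 = 5.

5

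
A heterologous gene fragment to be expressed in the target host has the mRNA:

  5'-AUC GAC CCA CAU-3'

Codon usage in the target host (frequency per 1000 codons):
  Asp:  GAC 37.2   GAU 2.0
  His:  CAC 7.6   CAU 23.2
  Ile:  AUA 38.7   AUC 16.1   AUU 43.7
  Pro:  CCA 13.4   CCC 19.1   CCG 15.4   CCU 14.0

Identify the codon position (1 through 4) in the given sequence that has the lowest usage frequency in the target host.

3

Codon 1 AUC (Ile): 16.1 per 1000.
Codon 2 GAC (Asp): 37.2 per 1000.
Codon 3 CCA (Pro): 13.4 per 1000.
Codon 4 CAU (His): 23.2 per 1000.
Lowest frequency is 13.4 at codon 3.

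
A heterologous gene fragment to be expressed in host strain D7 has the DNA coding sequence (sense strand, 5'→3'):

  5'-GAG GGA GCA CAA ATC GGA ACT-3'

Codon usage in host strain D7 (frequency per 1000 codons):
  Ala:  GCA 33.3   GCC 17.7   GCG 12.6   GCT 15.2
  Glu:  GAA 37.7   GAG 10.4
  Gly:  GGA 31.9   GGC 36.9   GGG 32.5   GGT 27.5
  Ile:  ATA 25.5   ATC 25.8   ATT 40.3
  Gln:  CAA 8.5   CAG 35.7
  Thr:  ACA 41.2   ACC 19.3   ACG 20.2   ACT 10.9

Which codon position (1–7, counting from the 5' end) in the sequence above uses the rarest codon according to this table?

Codon 1 GAG (Glu): 10.4 per 1000.
Codon 2 GGA (Gly): 31.9 per 1000.
Codon 3 GCA (Ala): 33.3 per 1000.
Codon 4 CAA (Gln): 8.5 per 1000.
Codon 5 ATC (Ile): 25.8 per 1000.
Codon 6 GGA (Gly): 31.9 per 1000.
Codon 7 ACT (Thr): 10.9 per 1000.
Lowest frequency is 8.5 at codon 4.

4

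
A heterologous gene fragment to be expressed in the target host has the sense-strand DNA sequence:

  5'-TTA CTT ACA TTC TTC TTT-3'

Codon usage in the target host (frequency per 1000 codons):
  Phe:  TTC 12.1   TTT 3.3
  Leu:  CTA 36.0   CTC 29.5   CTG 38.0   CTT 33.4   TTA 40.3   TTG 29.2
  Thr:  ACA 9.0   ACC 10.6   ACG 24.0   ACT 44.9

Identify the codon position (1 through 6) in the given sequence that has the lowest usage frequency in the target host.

6

Codon 1 TTA (Leu): 40.3 per 1000.
Codon 2 CTT (Leu): 33.4 per 1000.
Codon 3 ACA (Thr): 9.0 per 1000.
Codon 4 TTC (Phe): 12.1 per 1000.
Codon 5 TTC (Phe): 12.1 per 1000.
Codon 6 TTT (Phe): 3.3 per 1000.
Lowest frequency is 3.3 at codon 6.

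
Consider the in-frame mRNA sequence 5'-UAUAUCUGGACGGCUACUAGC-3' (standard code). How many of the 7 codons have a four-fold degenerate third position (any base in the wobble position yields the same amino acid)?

3

Codon 1 UAU (Tyr): third position 2-fold.
Codon 2 AUC (Ile): third position 3-fold.
Codon 3 UGG (Trp): third position 1-fold.
Codon 4 ACG (Thr): third position 4-fold.
Codon 5 GCU (Ala): third position 4-fold.
Codon 6 ACU (Thr): third position 4-fold.
Codon 7 AGC (Ser): third position 2-fold.
Four-fold degenerate third positions: 3.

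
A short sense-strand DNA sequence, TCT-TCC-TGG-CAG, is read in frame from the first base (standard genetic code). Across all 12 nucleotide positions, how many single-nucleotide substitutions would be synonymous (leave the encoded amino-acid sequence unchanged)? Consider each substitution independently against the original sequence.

Codon 1 (TCT, Ser): 3 synonymous substitutions.
Codon 2 (TCC, Ser): 3 synonymous substitutions.
Codon 3 (TGG, Trp): 0 synonymous substitutions.
Codon 4 (CAG, Gln): 1 synonymous substitution.
Total: 3 + 3 + 0 + 1 = 7.

7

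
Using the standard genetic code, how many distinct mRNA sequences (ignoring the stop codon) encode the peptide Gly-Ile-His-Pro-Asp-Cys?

Gly: 4 codons.
Ile: 3 codons.
His: 2 codons.
Pro: 4 codons.
Asp: 2 codons.
Cys: 2 codons.
4 × 3 × 2 × 4 × 2 × 2 = 384.

384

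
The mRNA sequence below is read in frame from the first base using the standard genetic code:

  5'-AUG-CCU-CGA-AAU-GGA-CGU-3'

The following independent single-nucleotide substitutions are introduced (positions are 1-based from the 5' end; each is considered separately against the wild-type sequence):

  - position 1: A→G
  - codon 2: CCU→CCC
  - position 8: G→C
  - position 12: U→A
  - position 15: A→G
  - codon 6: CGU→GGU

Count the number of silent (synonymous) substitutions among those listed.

Codon 1: AUG (Met) → GUG (Val) — missense.
Codon 2: CCU (Pro) → CCC (Pro) — synonymous.
Codon 3: CGA (Arg) → CCA (Pro) — missense.
Codon 4: AAU (Asn) → AAA (Lys) — missense.
Codon 5: GGA (Gly) → GGG (Gly) — synonymous.
Codon 6: CGU (Arg) → GGU (Gly) — missense.
Synonymous: 2 of 6.

2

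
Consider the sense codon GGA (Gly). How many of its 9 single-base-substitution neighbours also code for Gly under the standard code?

3

Position 1: none → 0 synonymous.
Position 2: none → 0 synonymous.
Position 3: GGT, GGC, GGG → 3 synonymous.
Total: 0 + 0 + 3 = 3.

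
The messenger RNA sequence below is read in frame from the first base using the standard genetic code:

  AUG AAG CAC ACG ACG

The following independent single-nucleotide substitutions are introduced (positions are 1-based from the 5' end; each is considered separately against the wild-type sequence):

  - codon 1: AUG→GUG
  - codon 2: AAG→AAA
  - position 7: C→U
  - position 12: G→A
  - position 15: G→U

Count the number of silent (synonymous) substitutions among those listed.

3

Codon 1: AUG (Met) → GUG (Val) — missense.
Codon 2: AAG (Lys) → AAA (Lys) — synonymous.
Codon 3: CAC (His) → UAC (Tyr) — missense.
Codon 4: ACG (Thr) → ACA (Thr) — synonymous.
Codon 5: ACG (Thr) → ACU (Thr) — synonymous.
Synonymous: 3 of 5.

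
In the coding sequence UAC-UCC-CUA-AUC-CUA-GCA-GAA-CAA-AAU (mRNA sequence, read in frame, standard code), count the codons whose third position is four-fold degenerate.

4

Codon 1 UAC (Tyr): third position 2-fold.
Codon 2 UCC (Ser): third position 4-fold.
Codon 3 CUA (Leu): third position 4-fold.
Codon 4 AUC (Ile): third position 3-fold.
Codon 5 CUA (Leu): third position 4-fold.
Codon 6 GCA (Ala): third position 4-fold.
Codon 7 GAA (Glu): third position 2-fold.
Codon 8 CAA (Gln): third position 2-fold.
Codon 9 AAU (Asn): third position 2-fold.
Four-fold degenerate third positions: 4.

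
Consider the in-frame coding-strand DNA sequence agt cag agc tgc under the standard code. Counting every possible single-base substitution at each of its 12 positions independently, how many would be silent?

4

Codon 1 (AGT, Ser): 1 synonymous substitution.
Codon 2 (CAG, Gln): 1 synonymous substitution.
Codon 3 (AGC, Ser): 1 synonymous substitution.
Codon 4 (TGC, Cys): 1 synonymous substitution.
Total: 1 + 1 + 1 + 1 = 4.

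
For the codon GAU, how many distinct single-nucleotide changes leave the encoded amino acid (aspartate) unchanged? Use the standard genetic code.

Position 1: none → 0 synonymous.
Position 2: none → 0 synonymous.
Position 3: GAC → 1 synonymous.
Total: 0 + 0 + 1 = 1.

1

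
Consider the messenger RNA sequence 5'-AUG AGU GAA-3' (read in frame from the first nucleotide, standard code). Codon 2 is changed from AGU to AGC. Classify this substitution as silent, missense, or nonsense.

silent

Position 6 falls in codon 2: AGU → Ser.
After the substitution the codon is AGC → Ser.
Both encode Ser, so the change is synonymous.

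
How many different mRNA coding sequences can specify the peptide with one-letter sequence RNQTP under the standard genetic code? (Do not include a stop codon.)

384

Arg: 6 codons.
Asn: 2 codons.
Gln: 2 codons.
Thr: 4 codons.
Pro: 4 codons.
6 × 2 × 2 × 4 × 4 = 384.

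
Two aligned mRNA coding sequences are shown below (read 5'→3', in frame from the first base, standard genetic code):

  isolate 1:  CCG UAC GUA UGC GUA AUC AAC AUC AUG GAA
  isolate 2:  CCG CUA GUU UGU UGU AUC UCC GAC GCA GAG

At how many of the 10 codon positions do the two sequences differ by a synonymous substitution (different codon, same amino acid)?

Codon 1: CCG Pro / CCG Pro — identical.
Codon 2: UAC Tyr / CUA Leu — nonsynonymous.
Codon 3: GUA Val / GUU Val — synonymous.
Codon 4: UGC Cys / UGU Cys — synonymous.
Codon 5: GUA Val / UGU Cys — nonsynonymous.
Codon 6: AUC Ile / AUC Ile — identical.
Codon 7: AAC Asn / UCC Ser — nonsynonymous.
Codon 8: AUC Ile / GAC Asp — nonsynonymous.
Codon 9: AUG Met / GCA Ala — nonsynonymous.
Codon 10: GAA Glu / GAG Glu — synonymous.
Synonymous differences: 3.

3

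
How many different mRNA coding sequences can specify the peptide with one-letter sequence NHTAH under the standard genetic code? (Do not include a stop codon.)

Asn: 2 codons.
His: 2 codons.
Thr: 4 codons.
Ala: 4 codons.
His: 2 codons.
2 × 2 × 4 × 4 × 2 = 128.

128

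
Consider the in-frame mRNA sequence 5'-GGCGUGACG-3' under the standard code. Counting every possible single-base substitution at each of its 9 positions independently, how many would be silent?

Codon 1 (GGC, Gly): 3 synonymous substitutions.
Codon 2 (GUG, Val): 3 synonymous substitutions.
Codon 3 (ACG, Thr): 3 synonymous substitutions.
Total: 3 + 3 + 3 = 9.

9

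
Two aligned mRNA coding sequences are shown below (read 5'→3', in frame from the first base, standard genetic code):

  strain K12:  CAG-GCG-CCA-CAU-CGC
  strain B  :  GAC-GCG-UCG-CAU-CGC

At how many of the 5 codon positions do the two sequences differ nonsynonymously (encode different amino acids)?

2

Codon 1: CAG Gln / GAC Asp — nonsynonymous.
Codon 2: GCG Ala / GCG Ala — identical.
Codon 3: CCA Pro / UCG Ser — nonsynonymous.
Codon 4: CAU His / CAU His — identical.
Codon 5: CGC Arg / CGC Arg — identical.
Nonsynonymous differences: 2.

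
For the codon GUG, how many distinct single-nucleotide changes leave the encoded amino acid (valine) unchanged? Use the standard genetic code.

3

Position 1: none → 0 synonymous.
Position 2: none → 0 synonymous.
Position 3: GUU, GUC, GUA → 3 synonymous.
Total: 0 + 0 + 3 = 3.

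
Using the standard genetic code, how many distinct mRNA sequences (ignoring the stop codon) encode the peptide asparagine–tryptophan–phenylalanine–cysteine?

Asn: 2 codons.
Trp: 1 codon.
Phe: 2 codons.
Cys: 2 codons.
2 × 1 × 2 × 2 = 8.

8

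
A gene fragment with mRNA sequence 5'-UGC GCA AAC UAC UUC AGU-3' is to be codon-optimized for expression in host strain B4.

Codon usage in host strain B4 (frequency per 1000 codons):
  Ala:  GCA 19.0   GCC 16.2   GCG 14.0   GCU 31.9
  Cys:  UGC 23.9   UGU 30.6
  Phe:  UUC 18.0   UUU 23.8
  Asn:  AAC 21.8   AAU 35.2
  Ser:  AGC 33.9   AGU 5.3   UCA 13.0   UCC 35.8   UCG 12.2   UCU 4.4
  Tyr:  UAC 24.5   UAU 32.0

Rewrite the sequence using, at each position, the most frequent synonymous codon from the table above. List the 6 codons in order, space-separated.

UGU GCU AAU UAU UUU UCC

Codon 1 (Cys): best is UGU at 30.6.
Codon 2 (Ala): best is GCU at 31.9.
Codon 3 (Asn): best is AAU at 35.2.
Codon 4 (Tyr): best is UAU at 32.0.
Codon 5 (Phe): best is UUU at 23.8.
Codon 6 (Ser): best is UCC at 35.8.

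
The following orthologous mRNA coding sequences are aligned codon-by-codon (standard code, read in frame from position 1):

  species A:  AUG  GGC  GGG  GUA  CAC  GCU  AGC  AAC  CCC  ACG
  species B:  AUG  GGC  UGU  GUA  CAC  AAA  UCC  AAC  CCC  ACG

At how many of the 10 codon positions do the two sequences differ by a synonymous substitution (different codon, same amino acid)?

1

Codon 1: AUG Met / AUG Met — identical.
Codon 2: GGC Gly / GGC Gly — identical.
Codon 3: GGG Gly / UGU Cys — nonsynonymous.
Codon 4: GUA Val / GUA Val — identical.
Codon 5: CAC His / CAC His — identical.
Codon 6: GCU Ala / AAA Lys — nonsynonymous.
Codon 7: AGC Ser / UCC Ser — synonymous.
Codon 8: AAC Asn / AAC Asn — identical.
Codon 9: CCC Pro / CCC Pro — identical.
Codon 10: ACG Thr / ACG Thr — identical.
Synonymous differences: 1.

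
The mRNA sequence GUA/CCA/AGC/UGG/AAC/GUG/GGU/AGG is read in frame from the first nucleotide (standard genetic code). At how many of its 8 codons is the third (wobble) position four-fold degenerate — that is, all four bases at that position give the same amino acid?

Codon 1 GUA (Val): third position 4-fold.
Codon 2 CCA (Pro): third position 4-fold.
Codon 3 AGC (Ser): third position 2-fold.
Codon 4 UGG (Trp): third position 1-fold.
Codon 5 AAC (Asn): third position 2-fold.
Codon 6 GUG (Val): third position 4-fold.
Codon 7 GGU (Gly): third position 4-fold.
Codon 8 AGG (Arg): third position 2-fold.
Four-fold degenerate third positions: 4.

4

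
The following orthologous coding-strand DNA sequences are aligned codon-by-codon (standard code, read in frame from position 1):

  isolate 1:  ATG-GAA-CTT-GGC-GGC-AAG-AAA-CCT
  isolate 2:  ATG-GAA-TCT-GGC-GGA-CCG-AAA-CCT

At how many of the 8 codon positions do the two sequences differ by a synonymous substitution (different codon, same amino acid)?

Codon 1: ATG Met / ATG Met — identical.
Codon 2: GAA Glu / GAA Glu — identical.
Codon 3: CTT Leu / TCT Ser — nonsynonymous.
Codon 4: GGC Gly / GGC Gly — identical.
Codon 5: GGC Gly / GGA Gly — synonymous.
Codon 6: AAG Lys / CCG Pro — nonsynonymous.
Codon 7: AAA Lys / AAA Lys — identical.
Codon 8: CCT Pro / CCT Pro — identical.
Synonymous differences: 1.

1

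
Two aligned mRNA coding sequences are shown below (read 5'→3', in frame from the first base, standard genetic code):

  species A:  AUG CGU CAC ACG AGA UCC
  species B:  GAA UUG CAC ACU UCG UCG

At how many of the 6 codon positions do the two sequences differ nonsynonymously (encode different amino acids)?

Codon 1: AUG Met / GAA Glu — nonsynonymous.
Codon 2: CGU Arg / UUG Leu — nonsynonymous.
Codon 3: CAC His / CAC His — identical.
Codon 4: ACG Thr / ACU Thr — synonymous.
Codon 5: AGA Arg / UCG Ser — nonsynonymous.
Codon 6: UCC Ser / UCG Ser — synonymous.
Nonsynonymous differences: 3.

3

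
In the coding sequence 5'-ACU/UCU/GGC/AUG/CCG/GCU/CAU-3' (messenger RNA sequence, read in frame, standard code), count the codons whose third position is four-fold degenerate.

Codon 1 ACU (Thr): third position 4-fold.
Codon 2 UCU (Ser): third position 4-fold.
Codon 3 GGC (Gly): third position 4-fold.
Codon 4 AUG (Met): third position 1-fold.
Codon 5 CCG (Pro): third position 4-fold.
Codon 6 GCU (Ala): third position 4-fold.
Codon 7 CAU (His): third position 2-fold.
Four-fold degenerate third positions: 5.

5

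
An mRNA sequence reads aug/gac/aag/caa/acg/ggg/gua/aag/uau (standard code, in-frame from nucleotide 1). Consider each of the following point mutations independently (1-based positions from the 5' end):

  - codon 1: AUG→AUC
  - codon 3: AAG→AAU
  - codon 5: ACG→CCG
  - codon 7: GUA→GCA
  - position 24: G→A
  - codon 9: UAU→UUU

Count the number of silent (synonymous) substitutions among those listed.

Codon 1: AUG (Met) → AUC (Ile) — missense.
Codon 3: AAG (Lys) → AAU (Asn) — missense.
Codon 5: ACG (Thr) → CCG (Pro) — missense.
Codon 7: GUA (Val) → GCA (Ala) — missense.
Codon 8: AAG (Lys) → AAA (Lys) — synonymous.
Codon 9: UAU (Tyr) → UUU (Phe) — missense.
Synonymous: 1 of 6.

1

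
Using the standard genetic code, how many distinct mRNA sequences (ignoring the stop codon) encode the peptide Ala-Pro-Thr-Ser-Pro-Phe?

3072

Ala: 4 codons.
Pro: 4 codons.
Thr: 4 codons.
Ser: 6 codons.
Pro: 4 codons.
Phe: 2 codons.
4 × 4 × 4 × 6 × 4 × 2 = 3072.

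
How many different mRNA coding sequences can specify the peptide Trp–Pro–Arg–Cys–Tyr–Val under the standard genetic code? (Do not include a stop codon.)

Trp: 1 codon.
Pro: 4 codons.
Arg: 6 codons.
Cys: 2 codons.
Tyr: 2 codons.
Val: 4 codons.
1 × 4 × 6 × 2 × 2 × 4 = 384.

384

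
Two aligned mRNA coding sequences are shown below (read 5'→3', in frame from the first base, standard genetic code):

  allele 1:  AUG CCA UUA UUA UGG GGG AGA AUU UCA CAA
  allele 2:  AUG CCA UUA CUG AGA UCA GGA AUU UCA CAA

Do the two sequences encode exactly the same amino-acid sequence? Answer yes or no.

no

Codon 1: AUG Met / AUG Met — identical.
Codon 2: CCA Pro / CCA Pro — identical.
Codon 3: UUA Leu / UUA Leu — identical.
Codon 4: UUA Leu / CUG Leu — synonymous.
Codon 5: UGG Trp / AGA Arg — nonsynonymous.
Codon 6: GGG Gly / UCA Ser — nonsynonymous.
Codon 7: AGA Arg / GGA Gly — nonsynonymous.
Codon 8: AUU Ile / AUU Ile — identical.
Codon 9: UCA Ser / UCA Ser — identical.
Codon 10: CAA Gln / CAA Gln — identical.
Nonsynonymous differences: 3 → different protein.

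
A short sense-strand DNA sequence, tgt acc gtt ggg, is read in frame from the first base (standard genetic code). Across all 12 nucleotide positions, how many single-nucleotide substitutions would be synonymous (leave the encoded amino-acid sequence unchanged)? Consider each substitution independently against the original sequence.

Codon 1 (TGT, Cys): 1 synonymous substitution.
Codon 2 (ACC, Thr): 3 synonymous substitutions.
Codon 3 (GTT, Val): 3 synonymous substitutions.
Codon 4 (GGG, Gly): 3 synonymous substitutions.
Total: 1 + 3 + 3 + 3 = 10.

10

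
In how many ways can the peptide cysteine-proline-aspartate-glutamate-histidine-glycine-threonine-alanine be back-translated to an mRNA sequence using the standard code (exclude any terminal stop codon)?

4096

Cys: 2 codons.
Pro: 4 codons.
Asp: 2 codons.
Glu: 2 codons.
His: 2 codons.
Gly: 4 codons.
Thr: 4 codons.
Ala: 4 codons.
2 × 4 × 2 × 2 × 2 × 4 × 4 × 4 = 4096.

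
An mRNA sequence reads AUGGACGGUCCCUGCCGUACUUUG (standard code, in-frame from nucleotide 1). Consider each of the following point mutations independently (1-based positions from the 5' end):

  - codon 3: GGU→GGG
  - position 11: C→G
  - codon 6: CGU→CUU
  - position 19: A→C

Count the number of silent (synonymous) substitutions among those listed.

1

Codon 3: GGU (Gly) → GGG (Gly) — synonymous.
Codon 4: CCC (Pro) → CGC (Arg) — missense.
Codon 6: CGU (Arg) → CUU (Leu) — missense.
Codon 7: ACU (Thr) → CCU (Pro) — missense.
Synonymous: 1 of 4.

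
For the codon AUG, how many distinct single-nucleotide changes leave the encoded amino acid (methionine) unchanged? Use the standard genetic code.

0

Position 1: none → 0 synonymous.
Position 2: none → 0 synonymous.
Position 3: none → 0 synonymous.
Total: 0 + 0 + 0 = 0.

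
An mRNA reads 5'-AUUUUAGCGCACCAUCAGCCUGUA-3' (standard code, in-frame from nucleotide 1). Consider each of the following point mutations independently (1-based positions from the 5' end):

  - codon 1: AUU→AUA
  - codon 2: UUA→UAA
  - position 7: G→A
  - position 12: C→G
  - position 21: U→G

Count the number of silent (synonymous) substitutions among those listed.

Codon 1: AUU (Ile) → AUA (Ile) — synonymous.
Codon 2: UUA (Leu) → UAA (Stop) — nonsense.
Codon 3: GCG (Ala) → ACG (Thr) — missense.
Codon 4: CAC (His) → CAG (Gln) — missense.
Codon 7: CCU (Pro) → CCG (Pro) — synonymous.
Synonymous: 2 of 5.

2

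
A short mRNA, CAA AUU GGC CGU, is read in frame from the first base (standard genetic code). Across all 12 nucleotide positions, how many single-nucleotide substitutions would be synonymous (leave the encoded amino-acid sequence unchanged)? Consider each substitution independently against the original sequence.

Codon 1 (CAA, Gln): 1 synonymous substitution.
Codon 2 (AUU, Ile): 2 synonymous substitutions.
Codon 3 (GGC, Gly): 3 synonymous substitutions.
Codon 4 (CGU, Arg): 3 synonymous substitutions.
Total: 1 + 2 + 3 + 3 = 9.

9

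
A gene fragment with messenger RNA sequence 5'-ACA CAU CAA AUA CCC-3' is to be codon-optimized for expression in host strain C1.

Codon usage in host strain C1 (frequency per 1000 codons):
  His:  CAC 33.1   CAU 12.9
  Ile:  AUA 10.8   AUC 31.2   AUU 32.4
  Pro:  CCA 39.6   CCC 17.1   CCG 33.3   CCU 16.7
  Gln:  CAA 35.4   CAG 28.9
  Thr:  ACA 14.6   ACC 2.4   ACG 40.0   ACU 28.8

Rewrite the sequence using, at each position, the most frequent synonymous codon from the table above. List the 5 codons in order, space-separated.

ACG CAC CAA AUU CCA

Codon 1 (Thr): best is ACG at 40.0.
Codon 2 (His): best is CAC at 33.1.
Codon 3 (Gln): best is CAA at 35.4.
Codon 4 (Ile): best is AUU at 32.4.
Codon 5 (Pro): best is CCA at 39.6.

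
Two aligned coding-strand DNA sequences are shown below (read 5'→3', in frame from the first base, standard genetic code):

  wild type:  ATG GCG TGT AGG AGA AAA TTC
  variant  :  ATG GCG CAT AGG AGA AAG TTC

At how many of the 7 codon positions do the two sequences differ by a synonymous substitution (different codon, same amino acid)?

Codon 1: ATG Met / ATG Met — identical.
Codon 2: GCG Ala / GCG Ala — identical.
Codon 3: TGT Cys / CAT His — nonsynonymous.
Codon 4: AGG Arg / AGG Arg — identical.
Codon 5: AGA Arg / AGA Arg — identical.
Codon 6: AAA Lys / AAG Lys — synonymous.
Codon 7: TTC Phe / TTC Phe — identical.
Synonymous differences: 1.

1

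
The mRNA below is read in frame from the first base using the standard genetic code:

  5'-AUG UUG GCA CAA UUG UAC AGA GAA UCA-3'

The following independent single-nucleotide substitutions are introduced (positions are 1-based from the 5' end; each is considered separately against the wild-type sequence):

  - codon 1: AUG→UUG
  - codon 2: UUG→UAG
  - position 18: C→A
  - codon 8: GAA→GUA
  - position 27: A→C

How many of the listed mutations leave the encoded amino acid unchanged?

Codon 1: AUG (Met) → UUG (Leu) — missense.
Codon 2: UUG (Leu) → UAG (Stop) — nonsense.
Codon 6: UAC (Tyr) → UAA (Stop) — nonsense.
Codon 8: GAA (Glu) → GUA (Val) — missense.
Codon 9: UCA (Ser) → UCC (Ser) — synonymous.
Synonymous: 1 of 5.

1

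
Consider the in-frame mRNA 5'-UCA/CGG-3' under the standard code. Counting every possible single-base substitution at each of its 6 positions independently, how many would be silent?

7

Codon 1 (UCA, Ser): 3 synonymous substitutions.
Codon 2 (CGG, Arg): 4 synonymous substitutions.
Total: 3 + 4 = 7.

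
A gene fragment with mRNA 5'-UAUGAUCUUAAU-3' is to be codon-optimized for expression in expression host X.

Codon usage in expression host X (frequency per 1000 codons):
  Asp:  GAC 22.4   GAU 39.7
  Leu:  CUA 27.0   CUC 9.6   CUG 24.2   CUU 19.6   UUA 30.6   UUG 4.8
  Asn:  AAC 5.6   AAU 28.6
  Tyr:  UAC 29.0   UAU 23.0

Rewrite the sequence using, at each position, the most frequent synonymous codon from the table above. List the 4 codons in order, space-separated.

Codon 1 (Tyr): best is UAC at 29.0.
Codon 2 (Asp): best is GAU at 39.7.
Codon 3 (Leu): best is UUA at 30.6.
Codon 4 (Asn): best is AAU at 28.6.

UAC GAU UUA AAU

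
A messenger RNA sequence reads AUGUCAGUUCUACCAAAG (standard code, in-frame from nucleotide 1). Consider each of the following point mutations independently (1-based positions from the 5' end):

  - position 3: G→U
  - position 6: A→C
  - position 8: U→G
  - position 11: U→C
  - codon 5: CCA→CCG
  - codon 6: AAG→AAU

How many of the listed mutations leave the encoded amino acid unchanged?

Codon 1: AUG (Met) → AUU (Ile) — missense.
Codon 2: UCA (Ser) → UCC (Ser) — synonymous.
Codon 3: GUU (Val) → GGU (Gly) — missense.
Codon 4: CUA (Leu) → CCA (Pro) — missense.
Codon 5: CCA (Pro) → CCG (Pro) — synonymous.
Codon 6: AAG (Lys) → AAU (Asn) — missense.
Synonymous: 2 of 6.

2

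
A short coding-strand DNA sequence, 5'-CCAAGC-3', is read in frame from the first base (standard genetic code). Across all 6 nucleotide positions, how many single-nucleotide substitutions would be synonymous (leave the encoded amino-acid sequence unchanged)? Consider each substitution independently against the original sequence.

4

Codon 1 (CCA, Pro): 3 synonymous substitutions.
Codon 2 (AGC, Ser): 1 synonymous substitution.
Total: 3 + 1 = 4.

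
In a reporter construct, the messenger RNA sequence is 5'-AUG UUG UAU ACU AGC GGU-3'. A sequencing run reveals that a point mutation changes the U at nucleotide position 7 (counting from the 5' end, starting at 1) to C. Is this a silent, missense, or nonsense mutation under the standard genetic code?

Position 7 falls in codon 3: UAU → Tyr.
After the substitution the codon is CAU → His.
Tyr ≠ His, so this is a missense mutation.

missense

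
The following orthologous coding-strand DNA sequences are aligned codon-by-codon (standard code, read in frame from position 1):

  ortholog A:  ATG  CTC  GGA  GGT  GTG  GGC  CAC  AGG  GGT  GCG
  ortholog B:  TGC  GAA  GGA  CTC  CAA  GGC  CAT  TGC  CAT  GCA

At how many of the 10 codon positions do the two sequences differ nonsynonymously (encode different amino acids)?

Codon 1: ATG Met / TGC Cys — nonsynonymous.
Codon 2: CTC Leu / GAA Glu — nonsynonymous.
Codon 3: GGA Gly / GGA Gly — identical.
Codon 4: GGT Gly / CTC Leu — nonsynonymous.
Codon 5: GTG Val / CAA Gln — nonsynonymous.
Codon 6: GGC Gly / GGC Gly — identical.
Codon 7: CAC His / CAT His — synonymous.
Codon 8: AGG Arg / TGC Cys — nonsynonymous.
Codon 9: GGT Gly / CAT His — nonsynonymous.
Codon 10: GCG Ala / GCA Ala — synonymous.
Nonsynonymous differences: 6.

6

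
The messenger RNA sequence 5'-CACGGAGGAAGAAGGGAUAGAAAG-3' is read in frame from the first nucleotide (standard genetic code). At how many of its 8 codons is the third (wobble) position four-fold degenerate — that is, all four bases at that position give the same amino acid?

Codon 1 CAC (His): third position 2-fold.
Codon 2 GGA (Gly): third position 4-fold.
Codon 3 GGA (Gly): third position 4-fold.
Codon 4 AGA (Arg): third position 2-fold.
Codon 5 AGG (Arg): third position 2-fold.
Codon 6 GAU (Asp): third position 2-fold.
Codon 7 AGA (Arg): third position 2-fold.
Codon 8 AAG (Lys): third position 2-fold.
Four-fold degenerate third positions: 2.

2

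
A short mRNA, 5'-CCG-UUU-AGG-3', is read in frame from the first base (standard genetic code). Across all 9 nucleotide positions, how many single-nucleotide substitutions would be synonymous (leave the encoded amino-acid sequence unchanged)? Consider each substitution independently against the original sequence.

6

Codon 1 (CCG, Pro): 3 synonymous substitutions.
Codon 2 (UUU, Phe): 1 synonymous substitution.
Codon 3 (AGG, Arg): 2 synonymous substitutions.
Total: 3 + 1 + 2 = 6.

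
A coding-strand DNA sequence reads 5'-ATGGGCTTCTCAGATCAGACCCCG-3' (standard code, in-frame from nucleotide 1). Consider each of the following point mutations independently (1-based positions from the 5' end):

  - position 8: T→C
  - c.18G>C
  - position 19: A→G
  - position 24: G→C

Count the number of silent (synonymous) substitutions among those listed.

1

Codon 3: TTC (Phe) → TCC (Ser) — missense.
Codon 6: CAG (Gln) → CAC (His) — missense.
Codon 7: ACC (Thr) → GCC (Ala) — missense.
Codon 8: CCG (Pro) → CCC (Pro) — synonymous.
Synonymous: 1 of 4.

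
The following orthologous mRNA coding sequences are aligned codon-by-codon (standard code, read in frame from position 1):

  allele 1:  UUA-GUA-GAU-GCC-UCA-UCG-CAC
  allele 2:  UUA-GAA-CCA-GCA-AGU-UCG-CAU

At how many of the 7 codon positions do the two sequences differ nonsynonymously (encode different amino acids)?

2

Codon 1: UUA Leu / UUA Leu — identical.
Codon 2: GUA Val / GAA Glu — nonsynonymous.
Codon 3: GAU Asp / CCA Pro — nonsynonymous.
Codon 4: GCC Ala / GCA Ala — synonymous.
Codon 5: UCA Ser / AGU Ser — synonymous.
Codon 6: UCG Ser / UCG Ser — identical.
Codon 7: CAC His / CAU His — synonymous.
Nonsynonymous differences: 2.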